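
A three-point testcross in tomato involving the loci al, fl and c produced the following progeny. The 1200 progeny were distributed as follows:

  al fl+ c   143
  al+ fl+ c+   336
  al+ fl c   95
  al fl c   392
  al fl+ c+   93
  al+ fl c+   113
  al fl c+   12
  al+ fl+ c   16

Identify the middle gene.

c

The two most frequent reciprocal classes, al fl c and al+ fl+ c+, are the parental types, so the F1 was al fl c / al+ fl+ c+.
The two rarest classes, al fl c+ and al+ fl+ c, are the double crossovers. Comparing them with the parentals, only the c allele has switched, so c is the middle locus and the order is fl – c – al.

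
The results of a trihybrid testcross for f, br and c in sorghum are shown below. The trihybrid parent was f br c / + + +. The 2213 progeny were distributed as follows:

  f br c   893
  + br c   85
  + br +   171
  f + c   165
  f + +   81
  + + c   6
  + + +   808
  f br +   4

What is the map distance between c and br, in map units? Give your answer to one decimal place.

The two rarest classes, f br + and + + c, are the double crossovers. Comparing them with the parentals, only the c allele has switched, so c is the middle locus and the order is f – c – br.
Crossovers in the c–br interval produce the single-crossover classes f + c and + br + (165 + 171 = 336) plus the double crossovers (10).
RF(c–br) = (336 + 10) / 2213 = 346/2213 = 0.1563 → 15.6 map units.

15.6 map units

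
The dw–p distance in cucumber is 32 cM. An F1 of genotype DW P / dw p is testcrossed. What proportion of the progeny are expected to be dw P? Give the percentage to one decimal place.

16.0%

A map distance of 32 cM corresponds to a recombination frequency of 0.320.
The F1 is DW P / dw p, so dw P is a recombinant gamete class with expected frequency r/2 = 0.320/2 = 0.1600.
That is 0.1600 = 16.0% of the progeny.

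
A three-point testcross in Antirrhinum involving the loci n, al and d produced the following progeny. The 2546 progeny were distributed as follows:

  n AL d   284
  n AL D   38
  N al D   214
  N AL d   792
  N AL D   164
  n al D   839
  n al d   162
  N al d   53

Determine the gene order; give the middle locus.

al

The two most frequent reciprocal classes, N AL d and n al D, are the parental types, so the F1 was N AL d / n al D.
The two rarest classes, N al d and n AL D, are the double crossovers. Comparing them with the parentals, only the al allele has switched, so al is the middle locus and the order is d – al – n.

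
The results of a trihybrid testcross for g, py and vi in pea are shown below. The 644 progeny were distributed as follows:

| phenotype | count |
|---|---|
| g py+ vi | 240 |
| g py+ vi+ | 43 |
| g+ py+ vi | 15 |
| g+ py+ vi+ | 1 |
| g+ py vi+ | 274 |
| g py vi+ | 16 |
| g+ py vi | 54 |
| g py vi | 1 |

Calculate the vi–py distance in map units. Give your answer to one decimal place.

15.4 map units

The two most frequent reciprocal classes, g+ py vi+ and g py+ vi, are the parental types, so the F1 was g+ py vi+ / g py+ vi.
The two rarest classes, g+ py+ vi+ and g py vi, are the double crossovers. Comparing them with the parentals, only the py allele has switched, so py is the middle locus and the order is vi – py – g.
Crossovers in the vi–py interval produce the single-crossover classes g+ py vi and g py+ vi+ (54 + 43 = 97) plus the double crossovers (2).
RF(vi–py) = (97 + 2) / 644 = 99/644 = 0.1537 → 15.4 map units.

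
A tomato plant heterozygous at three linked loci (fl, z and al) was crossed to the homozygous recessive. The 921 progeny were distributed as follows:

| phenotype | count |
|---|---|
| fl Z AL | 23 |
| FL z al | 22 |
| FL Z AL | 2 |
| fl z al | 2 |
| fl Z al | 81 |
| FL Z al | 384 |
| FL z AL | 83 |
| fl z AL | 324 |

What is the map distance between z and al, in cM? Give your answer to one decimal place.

5.3 cM

The two most frequent reciprocal classes, fl z AL and FL Z al, are the parental types, so the F1 was fl z AL / FL Z al.
The two rarest classes, fl z al and FL Z AL, are the double crossovers. Comparing them with the parentals, only the al allele has switched, so al is the middle locus and the order is z – al – fl.
Crossovers in the z–al interval produce the single-crossover classes fl Z AL and FL z al (23 + 22 = 45) plus the double crossovers (4).
RF(z–al) = (45 + 4) / 921 = 49/921 = 0.0532 → 5.3 cM.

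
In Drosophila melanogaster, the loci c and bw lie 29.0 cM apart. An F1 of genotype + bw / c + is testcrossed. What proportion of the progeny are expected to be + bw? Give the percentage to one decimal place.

A map distance of 29.0 cM corresponds to a recombination frequency of 0.290.
The F1 is + bw / c +, so + bw is a parental gamete class with expected frequency (1 − r)/2 = 0.710/2 = 0.3550.
That is 0.3550 = 35.5% of the progeny.

35.5%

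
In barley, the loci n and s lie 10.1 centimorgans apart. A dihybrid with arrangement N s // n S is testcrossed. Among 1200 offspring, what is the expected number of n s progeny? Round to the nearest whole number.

A map distance of 10.1 centimorgans corresponds to a recombination frequency of 0.101.
The F1 is N s / n S, so n s is a recombinant gamete class with expected frequency r/2 = 0.101/2 = 0.0505.
Expected number = 0.0505 × 1200 = 60.60 ≈ 61.

61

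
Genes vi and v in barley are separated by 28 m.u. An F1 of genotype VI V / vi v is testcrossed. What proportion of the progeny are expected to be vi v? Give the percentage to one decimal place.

36.0%

A map distance of 28 m.u. corresponds to a recombination frequency of 0.280.
The F1 is VI V / vi v, so vi v is a parental gamete class with expected frequency (1 − r)/2 = 0.720/2 = 0.3600.
That is 0.3600 = 36.0% of the progeny.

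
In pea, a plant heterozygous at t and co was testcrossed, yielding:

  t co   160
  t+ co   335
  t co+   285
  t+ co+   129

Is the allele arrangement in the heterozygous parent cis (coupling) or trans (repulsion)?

trans

The two most frequent classes are t+ co (335) and t co+ (285); these are the parental (non-recombinant) types.
So the F1 carried t+ co on one chromosome and t co+ on the other — the recessive alleles are on opposite chromosomes (trans / repulsion).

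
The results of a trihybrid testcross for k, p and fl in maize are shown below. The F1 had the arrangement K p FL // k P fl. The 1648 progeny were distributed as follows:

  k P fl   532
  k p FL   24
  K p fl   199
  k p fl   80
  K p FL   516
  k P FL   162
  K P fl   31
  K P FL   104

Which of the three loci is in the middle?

k

The two rarest classes, k p FL and K P fl, are the double crossovers. Comparing them with the parentals, only the k allele has switched, so k is the middle locus and the order is fl – k – p.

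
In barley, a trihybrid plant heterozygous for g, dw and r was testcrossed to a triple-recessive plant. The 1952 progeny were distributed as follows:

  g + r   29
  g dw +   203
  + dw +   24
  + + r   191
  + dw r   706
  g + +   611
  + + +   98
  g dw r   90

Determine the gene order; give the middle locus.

The two most frequent reciprocal classes, + dw r and g + +, are the parental types, so the F1 was + dw r / g + +.
The two rarest classes, + dw + and g + r, are the double crossovers. Comparing them with the parentals, only the r allele has switched, so r is the middle locus and the order is dw – r – g.

r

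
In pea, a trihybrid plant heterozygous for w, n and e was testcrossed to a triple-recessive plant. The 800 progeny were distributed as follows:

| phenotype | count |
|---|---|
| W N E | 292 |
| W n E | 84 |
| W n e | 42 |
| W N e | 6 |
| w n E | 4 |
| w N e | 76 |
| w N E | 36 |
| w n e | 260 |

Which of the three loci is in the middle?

The two most frequent reciprocal classes, W N E and w n e, are the parental types, so the F1 was W N E / w n e.
The two rarest classes, W N e and w n E, are the double crossovers. Comparing them with the parentals, only the e allele has switched, so e is the middle locus and the order is w – e – n.

e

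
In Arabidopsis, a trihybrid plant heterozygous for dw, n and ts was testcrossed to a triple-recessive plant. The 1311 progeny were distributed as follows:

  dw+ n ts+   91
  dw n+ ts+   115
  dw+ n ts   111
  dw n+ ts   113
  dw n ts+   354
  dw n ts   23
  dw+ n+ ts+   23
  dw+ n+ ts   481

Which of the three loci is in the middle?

The two most frequent reciprocal classes, dw n ts+ and dw+ n+ ts, are the parental types, so the F1 was dw n ts+ / dw+ n+ ts.
The two rarest classes, dw n ts and dw+ n+ ts+, are the double crossovers. Comparing them with the parentals, only the ts allele has switched, so ts is the middle locus and the order is n – ts – dw.

ts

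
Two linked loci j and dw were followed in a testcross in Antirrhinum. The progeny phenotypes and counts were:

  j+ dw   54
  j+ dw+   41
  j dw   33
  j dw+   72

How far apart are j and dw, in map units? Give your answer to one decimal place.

The two most frequent classes, j+ dw (54) and j dw+ (72), are the parental types, so the F1 was j+ dw / j dw+.
The recombinant classes are j+ dw+ and j dw: 41 + 33 = 74.
Recombination frequency = 74/200 = 0.3700 ≈ 37.0%, i.e. 37.0 map units.

37.0 map units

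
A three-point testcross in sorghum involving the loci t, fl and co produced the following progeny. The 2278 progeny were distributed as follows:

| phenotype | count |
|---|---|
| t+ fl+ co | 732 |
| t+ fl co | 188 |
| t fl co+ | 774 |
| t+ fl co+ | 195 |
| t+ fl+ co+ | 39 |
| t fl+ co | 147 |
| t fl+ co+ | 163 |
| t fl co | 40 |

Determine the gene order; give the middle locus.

co

The two most frequent reciprocal classes, t+ fl+ co and t fl co+, are the parental types, so the F1 was t+ fl+ co / t fl co+.
The two rarest classes, t+ fl+ co+ and t fl co, are the double crossovers. Comparing them with the parentals, only the co allele has switched, so co is the middle locus and the order is fl – co – t.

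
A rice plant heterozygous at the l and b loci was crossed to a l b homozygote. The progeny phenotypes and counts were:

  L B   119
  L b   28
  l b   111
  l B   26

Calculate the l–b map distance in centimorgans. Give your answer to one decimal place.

The two most frequent classes, L B (119) and l b (111), are the parental types, so the F1 was L B / l b.
The recombinant classes are L b and l B: 28 + 26 = 54.
Recombination frequency = 54/284 = 0.1901 ≈ 19.0%, i.e. 19.0 centimorgans.

19.0 centimorgans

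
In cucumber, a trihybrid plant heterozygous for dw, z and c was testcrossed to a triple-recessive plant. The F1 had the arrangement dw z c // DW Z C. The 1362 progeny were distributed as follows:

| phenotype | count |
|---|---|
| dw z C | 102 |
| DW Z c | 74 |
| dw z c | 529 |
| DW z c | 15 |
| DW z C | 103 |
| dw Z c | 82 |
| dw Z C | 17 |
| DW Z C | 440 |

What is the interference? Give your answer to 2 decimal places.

The two rarest classes, DW z c and dw Z C, are the double crossovers. Comparing them with the parentals, only the dw allele has switched, so dw is the middle locus and the order is z – dw – c.
z–dw: (185 + 32)/1362 = 0.1593; dw–c: (176 + 32)/1362 = 0.1527.
Expected DCO frequency = 0.1593 × 0.1527 ≈ 0.02433; observed = 32/1362 ≈ 0.02349.
Coefficient of coincidence = 0.02349/0.02433 ≈ 0.97; interference = 1 − 0.97 = 0.03.

0.03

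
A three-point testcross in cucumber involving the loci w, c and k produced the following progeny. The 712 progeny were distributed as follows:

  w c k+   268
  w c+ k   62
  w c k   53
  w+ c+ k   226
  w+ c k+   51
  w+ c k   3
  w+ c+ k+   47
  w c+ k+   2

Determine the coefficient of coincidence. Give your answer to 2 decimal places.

The two most frequent reciprocal classes, w c k+ and w+ c+ k, are the parental types, so the F1 was w c k+ / w+ c+ k.
The two rarest classes, w c+ k+ and w+ c k, are the double crossovers. Comparing them with the parentals, only the c allele has switched, so c is the middle locus and the order is k – c – w.
k–c: (100 + 5)/712 = 0.1475; c–w: (113 + 5)/712 = 0.1657.
Expected DCO frequency = 0.1475 × 0.1657 ≈ 0.02444; observed = 5/712 ≈ 0.00702.
Coefficient of coincidence = 0.00702/0.02444 ≈ 0.29.

0.29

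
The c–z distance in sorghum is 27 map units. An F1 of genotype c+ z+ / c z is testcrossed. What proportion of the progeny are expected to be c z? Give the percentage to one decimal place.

36.5%

A map distance of 27 map units corresponds to a recombination frequency of 0.270.
The F1 is c+ z+ / c z, so c z is a parental gamete class with expected frequency (1 − r)/2 = 0.730/2 = 0.3650.
That is 0.3650 = 36.5% of the progeny.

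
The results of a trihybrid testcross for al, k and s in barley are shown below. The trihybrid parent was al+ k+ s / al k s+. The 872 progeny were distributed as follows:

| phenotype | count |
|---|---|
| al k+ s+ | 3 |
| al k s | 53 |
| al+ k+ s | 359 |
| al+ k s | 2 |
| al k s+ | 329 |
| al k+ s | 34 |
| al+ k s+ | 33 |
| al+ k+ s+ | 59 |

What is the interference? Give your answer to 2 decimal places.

The two rarest classes, al+ k s and al k+ s+, are the double crossovers. Comparing them with the parentals, only the k allele has switched, so k is the middle locus and the order is al – k – s.
al–k: (67 + 5)/872 = 0.0826; k–s: (112 + 5)/872 = 0.1342.
Expected DCO frequency = 0.0826 × 0.1342 ≈ 0.01108; observed = 5/872 ≈ 0.00573.
Coefficient of coincidence = 0.00573/0.01108 ≈ 0.52; interference = 1 − 0.52 = 0.48.

0.48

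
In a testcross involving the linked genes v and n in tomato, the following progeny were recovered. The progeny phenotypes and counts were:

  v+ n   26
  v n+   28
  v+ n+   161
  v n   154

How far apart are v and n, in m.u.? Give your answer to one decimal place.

14.6 m.u.

The two most frequent classes, v+ n+ (161) and v n (154), are the parental types, so the F1 was v+ n+ / v n.
The recombinant classes are v+ n and v n+: 26 + 28 = 54.
Recombination frequency = 54/369 = 0.1463 ≈ 14.6%, i.e. 14.6 m.u.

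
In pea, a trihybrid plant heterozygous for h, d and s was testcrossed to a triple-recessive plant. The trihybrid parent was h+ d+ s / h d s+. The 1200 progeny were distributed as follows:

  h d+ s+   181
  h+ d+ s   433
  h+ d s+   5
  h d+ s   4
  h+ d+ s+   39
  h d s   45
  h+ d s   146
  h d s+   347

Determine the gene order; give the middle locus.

The two rarest classes, h d+ s and h+ d s+, are the double crossovers. Comparing them with the parentals, only the h allele has switched, so h is the middle locus and the order is d – h – s.

h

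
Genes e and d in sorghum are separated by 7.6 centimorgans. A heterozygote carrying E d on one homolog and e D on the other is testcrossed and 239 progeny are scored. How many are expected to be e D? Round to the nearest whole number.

A map distance of 7.6 centimorgans corresponds to a recombination frequency of 0.076.
The F1 is E d / e D, so e D is a parental gamete class with expected frequency (1 − r)/2 = 0.924/2 = 0.4620.
Expected number = 0.4620 × 239 = 110.42 ≈ 110.

110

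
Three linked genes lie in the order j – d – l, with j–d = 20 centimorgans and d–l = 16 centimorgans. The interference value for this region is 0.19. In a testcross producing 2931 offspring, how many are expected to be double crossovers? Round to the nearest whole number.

76

Map distances give recombination frequencies of 0.200 and 0.160 for the two intervals.
With interference 0.19 (so coincidence = 0.81), expected double-crossover frequency = 0.200 × 0.160 × 0.81 = 0.02592.
Expected number = 0.02592 × 2931 = 75.97 ≈ 76.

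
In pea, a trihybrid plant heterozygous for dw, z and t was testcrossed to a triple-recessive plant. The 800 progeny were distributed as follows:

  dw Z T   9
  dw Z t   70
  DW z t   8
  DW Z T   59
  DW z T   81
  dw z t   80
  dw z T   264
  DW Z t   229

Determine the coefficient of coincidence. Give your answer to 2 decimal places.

0.52

The two most frequent reciprocal classes, dw z T and DW Z t, are the parental types, so the F1 was dw z T / DW Z t.
The two rarest classes, dw Z T and DW z t, are the double crossovers. Comparing them with the parentals, only the z allele has switched, so z is the middle locus and the order is t – z – dw.
t–z: (139 + 17)/800 = 0.1950; z–dw: (151 + 17)/800 = 0.2100.
Expected DCO frequency = 0.1950 × 0.2100 ≈ 0.04095; observed = 17/800 ≈ 0.02125.
Coefficient of coincidence = 0.02125/0.04095 ≈ 0.52.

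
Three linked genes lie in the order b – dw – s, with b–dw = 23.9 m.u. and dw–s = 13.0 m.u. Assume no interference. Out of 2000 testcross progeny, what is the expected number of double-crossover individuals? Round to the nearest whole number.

Map distances give recombination frequencies of 0.239 and 0.130 for the two intervals.
With no interference, expected double-crossover frequency = 0.239 × 0.130 = 0.03107.
Expected number = 0.03107 × 2000 = 62.14 ≈ 62.

62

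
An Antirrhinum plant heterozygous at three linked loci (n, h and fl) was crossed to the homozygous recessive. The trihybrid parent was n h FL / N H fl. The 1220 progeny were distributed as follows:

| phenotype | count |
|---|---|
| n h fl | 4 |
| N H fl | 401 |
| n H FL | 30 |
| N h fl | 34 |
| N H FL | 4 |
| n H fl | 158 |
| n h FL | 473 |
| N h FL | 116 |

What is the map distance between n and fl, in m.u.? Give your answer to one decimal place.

23.1 m.u.

The two rarest classes, n h fl and N H FL, are the double crossovers. Comparing them with the parentals, only the fl allele has switched, so fl is the middle locus and the order is h – fl – n.
Crossovers in the fl–n interval produce the single-crossover classes N h FL and n H fl (116 + 158 = 274) plus the double crossovers (8).
RF(fl–n) = (274 + 8) / 1220 = 282/1220 = 0.2311 → 23.1 m.u.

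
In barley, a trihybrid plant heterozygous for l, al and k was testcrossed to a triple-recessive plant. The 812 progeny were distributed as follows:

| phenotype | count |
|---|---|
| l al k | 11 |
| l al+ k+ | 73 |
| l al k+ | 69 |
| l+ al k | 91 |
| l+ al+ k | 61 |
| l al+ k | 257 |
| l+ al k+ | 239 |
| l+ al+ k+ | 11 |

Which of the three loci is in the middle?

al

The two most frequent reciprocal classes, l al+ k and l+ al k+, are the parental types, so the F1 was l al+ k / l+ al k+.
The two rarest classes, l al k and l+ al+ k+, are the double crossovers. Comparing them with the parentals, only the al allele has switched, so al is the middle locus and the order is l – al – k.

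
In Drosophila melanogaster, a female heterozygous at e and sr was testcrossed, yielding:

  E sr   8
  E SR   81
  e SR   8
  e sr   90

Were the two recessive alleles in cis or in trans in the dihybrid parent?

cis

The two most frequent classes are E SR (81) and e sr (90); these are the parental (non-recombinant) types.
So the F1 carried E SR on one chromosome and e sr on the other — the recessive alleles are on the same chromosome (cis / coupling).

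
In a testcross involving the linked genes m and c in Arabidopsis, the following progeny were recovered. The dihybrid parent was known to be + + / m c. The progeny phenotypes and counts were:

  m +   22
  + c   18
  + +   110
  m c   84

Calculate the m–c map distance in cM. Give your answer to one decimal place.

17.1 cM

The recombinant classes are + c and m +: 18 + 22 = 40.
Recombination frequency = 40/234 = 0.1709 ≈ 17.1%, i.e. 17.1 cM.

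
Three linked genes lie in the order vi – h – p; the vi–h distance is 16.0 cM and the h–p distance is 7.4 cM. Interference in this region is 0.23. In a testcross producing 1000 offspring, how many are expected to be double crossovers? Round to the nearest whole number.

Map distances give recombination frequencies of 0.160 and 0.074 for the two intervals.
With interference 0.23 (so coincidence = 0.77), expected double-crossover frequency = 0.160 × 0.074 × 0.77 = 0.00912.
Expected number = 0.00912 × 1000 = 9.12 ≈ 9.

9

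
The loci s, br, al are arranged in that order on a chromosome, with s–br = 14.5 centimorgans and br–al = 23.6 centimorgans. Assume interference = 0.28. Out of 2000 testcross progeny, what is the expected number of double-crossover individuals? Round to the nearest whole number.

Map distances give recombination frequencies of 0.145 and 0.236 for the two intervals.
With interference 0.28 (so coincidence = 0.72), expected double-crossover frequency = 0.145 × 0.236 × 0.72 = 0.02464.
Expected number = 0.02464 × 2000 = 49.28 ≈ 49.

49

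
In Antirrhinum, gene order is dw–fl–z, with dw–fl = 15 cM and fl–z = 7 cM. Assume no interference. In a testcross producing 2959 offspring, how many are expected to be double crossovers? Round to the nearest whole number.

31

Map distances give recombination frequencies of 0.150 and 0.070 for the two intervals.
With no interference, expected double-crossover frequency = 0.150 × 0.070 = 0.01050.
Expected number = 0.01050 × 2959 = 31.07 ≈ 31.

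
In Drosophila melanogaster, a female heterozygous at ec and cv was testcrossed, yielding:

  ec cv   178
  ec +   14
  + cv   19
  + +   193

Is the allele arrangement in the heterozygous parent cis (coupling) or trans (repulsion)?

The two most frequent classes are + + (193) and ec cv (178); these are the parental (non-recombinant) types.
So the F1 carried + + on one chromosome and ec cv on the other — the recessive alleles are on the same chromosome (cis / coupling).

cis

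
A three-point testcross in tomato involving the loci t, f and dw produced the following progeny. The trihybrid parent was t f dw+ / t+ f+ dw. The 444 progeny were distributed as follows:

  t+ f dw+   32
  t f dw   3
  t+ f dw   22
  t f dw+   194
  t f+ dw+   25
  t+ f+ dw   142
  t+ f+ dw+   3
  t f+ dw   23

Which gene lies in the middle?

dw

The two rarest classes, t f dw and t+ f+ dw+, are the double crossovers. Comparing them with the parentals, only the dw allele has switched, so dw is the middle locus and the order is t – dw – f.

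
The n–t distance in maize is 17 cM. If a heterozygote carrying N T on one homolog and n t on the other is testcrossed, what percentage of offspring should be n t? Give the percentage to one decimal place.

41.5%

A map distance of 17 cM corresponds to a recombination frequency of 0.170.
The F1 is N T / n t, so n t is a parental gamete class with expected frequency (1 − r)/2 = 0.830/2 = 0.4150.
That is 0.4150 = 41.5% of the progeny.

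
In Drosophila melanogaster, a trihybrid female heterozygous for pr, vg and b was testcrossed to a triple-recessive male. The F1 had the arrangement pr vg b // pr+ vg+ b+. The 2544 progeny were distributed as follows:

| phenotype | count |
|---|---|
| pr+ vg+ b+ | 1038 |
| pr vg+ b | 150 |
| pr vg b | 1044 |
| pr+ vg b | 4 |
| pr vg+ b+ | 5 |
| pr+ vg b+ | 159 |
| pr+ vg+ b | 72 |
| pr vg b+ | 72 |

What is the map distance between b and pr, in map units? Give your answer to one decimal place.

6.0 map units

The two rarest classes, pr+ vg b and pr vg+ b+, are the double crossovers. Comparing them with the parentals, only the pr allele has switched, so pr is the middle locus and the order is b – pr – vg.
Crossovers in the b–pr interval produce the single-crossover classes pr vg b+ and pr+ vg+ b (72 + 72 = 144) plus the double crossovers (9).
RF(b–pr) = (144 + 9) / 2544 = 153/2544 = 0.0601 → 6.0 map units.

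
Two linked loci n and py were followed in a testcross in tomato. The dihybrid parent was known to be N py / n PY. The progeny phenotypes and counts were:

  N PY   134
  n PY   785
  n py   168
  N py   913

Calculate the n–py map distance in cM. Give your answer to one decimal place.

The recombinant classes are N PY and n py: 134 + 168 = 302.
Recombination frequency = 302/2000 = 0.1510 ≈ 15.1%, i.e. 15.1 cM.

15.1 cM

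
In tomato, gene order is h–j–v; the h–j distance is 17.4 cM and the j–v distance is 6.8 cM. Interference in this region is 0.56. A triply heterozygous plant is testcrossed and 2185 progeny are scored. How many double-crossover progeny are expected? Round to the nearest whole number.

11

Map distances give recombination frequencies of 0.174 and 0.068 for the two intervals.
With interference 0.56 (so coincidence = 0.44), expected double-crossover frequency = 0.174 × 0.068 × 0.44 = 0.00521.
Expected number = 0.00521 × 2185 = 11.38 ≈ 11.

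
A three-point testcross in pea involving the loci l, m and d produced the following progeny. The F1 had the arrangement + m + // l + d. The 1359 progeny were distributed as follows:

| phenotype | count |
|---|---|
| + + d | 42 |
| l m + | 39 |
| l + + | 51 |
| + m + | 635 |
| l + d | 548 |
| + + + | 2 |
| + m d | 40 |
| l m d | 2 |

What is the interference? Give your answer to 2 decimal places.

The two rarest classes, + + + and l m d, are the double crossovers. Comparing them with the parentals, only the m allele has switched, so m is the middle locus and the order is l – m – d.
l–m: (81 + 4)/1359 = 0.0625; m–d: (91 + 4)/1359 = 0.0699.
Expected DCO frequency = 0.0625 × 0.0699 ≈ 0.00437; observed = 4/1359 ≈ 0.00294.
Coefficient of coincidence = 0.00294/0.00437 ≈ 0.67; interference = 1 − 0.67 = 0.33.

0.33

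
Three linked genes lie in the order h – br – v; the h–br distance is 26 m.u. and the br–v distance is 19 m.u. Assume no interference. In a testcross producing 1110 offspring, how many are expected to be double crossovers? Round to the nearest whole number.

Map distances give recombination frequencies of 0.260 and 0.190 for the two intervals.
With no interference, expected double-crossover frequency = 0.260 × 0.190 = 0.04940.
Expected number = 0.04940 × 1110 = 54.83 ≈ 55.

55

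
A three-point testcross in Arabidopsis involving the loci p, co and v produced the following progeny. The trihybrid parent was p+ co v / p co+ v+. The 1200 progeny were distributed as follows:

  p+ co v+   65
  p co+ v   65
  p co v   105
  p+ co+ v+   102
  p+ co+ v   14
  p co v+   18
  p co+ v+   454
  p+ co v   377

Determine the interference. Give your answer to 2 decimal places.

0.01

The two rarest classes, p+ co+ v and p co v+, are the double crossovers. Comparing them with the parentals, only the co allele has switched, so co is the middle locus and the order is v – co – p.
v–co: (130 + 32)/1200 = 0.1350; co–p: (207 + 32)/1200 = 0.1992.
Expected DCO frequency = 0.1350 × 0.1992 ≈ 0.02689; observed = 32/1200 ≈ 0.02667.
Coefficient of coincidence = 0.02667/0.02689 ≈ 0.99; interference = 1 − 0.99 = 0.01.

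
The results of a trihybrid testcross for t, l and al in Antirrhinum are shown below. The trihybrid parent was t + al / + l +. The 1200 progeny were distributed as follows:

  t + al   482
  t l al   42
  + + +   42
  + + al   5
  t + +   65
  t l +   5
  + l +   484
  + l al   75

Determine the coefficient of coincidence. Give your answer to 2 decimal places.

The two rarest classes, + + al and t l +, are the double crossovers. Comparing them with the parentals, only the t allele has switched, so t is the middle locus and the order is al – t – l.
al–t: (140 + 10)/1200 = 0.1250; t–l: (84 + 10)/1200 = 0.0783.
Expected DCO frequency = 0.1250 × 0.0783 ≈ 0.00979; observed = 10/1200 ≈ 0.00833.
Coefficient of coincidence = 0.00833/0.00979 ≈ 0.85.

0.85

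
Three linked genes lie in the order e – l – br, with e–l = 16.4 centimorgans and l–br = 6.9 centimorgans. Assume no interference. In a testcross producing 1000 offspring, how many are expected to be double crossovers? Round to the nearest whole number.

Map distances give recombination frequencies of 0.164 and 0.069 for the two intervals.
With no interference, expected double-crossover frequency = 0.164 × 0.069 = 0.01132.
Expected number = 0.01132 × 1000 = 11.32 ≈ 11.

11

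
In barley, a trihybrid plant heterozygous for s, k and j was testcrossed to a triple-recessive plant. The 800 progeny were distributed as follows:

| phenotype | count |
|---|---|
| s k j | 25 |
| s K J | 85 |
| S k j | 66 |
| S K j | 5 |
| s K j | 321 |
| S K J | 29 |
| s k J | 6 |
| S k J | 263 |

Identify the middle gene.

The two most frequent reciprocal classes, s K j and S k J, are the parental types, so the F1 was s K j / S k J.
The two rarest classes, S K j and s k J, are the double crossovers. Comparing them with the parentals, only the s allele has switched, so s is the middle locus and the order is k – s – j.

s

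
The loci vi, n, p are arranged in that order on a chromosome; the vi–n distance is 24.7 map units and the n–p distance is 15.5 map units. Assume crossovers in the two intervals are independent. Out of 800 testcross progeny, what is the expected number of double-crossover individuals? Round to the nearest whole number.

Map distances give recombination frequencies of 0.247 and 0.155 for the two intervals.
With no interference, expected double-crossover frequency = 0.247 × 0.155 = 0.03828.
Expected number = 0.03828 × 800 = 30.63 ≈ 31.

31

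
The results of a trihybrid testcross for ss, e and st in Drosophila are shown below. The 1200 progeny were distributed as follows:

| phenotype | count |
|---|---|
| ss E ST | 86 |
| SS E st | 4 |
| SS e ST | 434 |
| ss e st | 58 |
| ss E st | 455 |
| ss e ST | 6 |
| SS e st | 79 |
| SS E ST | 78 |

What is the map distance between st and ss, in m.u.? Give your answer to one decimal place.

14.6 m.u.

The two most frequent reciprocal classes, ss E st and SS e ST, are the parental types, so the F1 was ss E st / SS e ST.
The two rarest classes, SS E st and ss e ST, are the double crossovers. Comparing them with the parentals, only the ss allele has switched, so ss is the middle locus and the order is e – ss – st.
Crossovers in the ss–st interval produce the single-crossover classes ss E ST and SS e st (86 + 79 = 165) plus the double crossovers (10).
RF(ss–st) = (165 + 10) / 1200 = 175/1200 = 0.1458 → 14.6 m.u.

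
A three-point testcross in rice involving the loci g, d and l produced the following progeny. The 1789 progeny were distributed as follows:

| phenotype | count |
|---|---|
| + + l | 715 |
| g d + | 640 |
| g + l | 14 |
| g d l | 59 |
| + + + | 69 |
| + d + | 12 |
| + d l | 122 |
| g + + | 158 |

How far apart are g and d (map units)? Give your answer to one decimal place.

The two most frequent reciprocal classes, + + l and g d +, are the parental types, so the F1 was + + l / g d +.
The two rarest classes, g + l and + d +, are the double crossovers. Comparing them with the parentals, only the g allele has switched, so g is the middle locus and the order is l – g – d.
Crossovers in the g–d interval produce the single-crossover classes + d l and g + + (122 + 158 = 280) plus the double crossovers (26).
RF(g–d) = (280 + 26) / 1789 = 306/1789 = 0.1710 → 17.1 map units.

17.1 map units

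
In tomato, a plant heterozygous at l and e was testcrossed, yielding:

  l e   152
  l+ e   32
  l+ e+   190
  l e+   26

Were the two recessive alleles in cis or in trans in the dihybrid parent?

cis

The two most frequent classes are l+ e+ (190) and l e (152); these are the parental (non-recombinant) types.
So the F1 carried l+ e+ on one chromosome and l e on the other — the recessive alleles are on the same chromosome (cis / coupling).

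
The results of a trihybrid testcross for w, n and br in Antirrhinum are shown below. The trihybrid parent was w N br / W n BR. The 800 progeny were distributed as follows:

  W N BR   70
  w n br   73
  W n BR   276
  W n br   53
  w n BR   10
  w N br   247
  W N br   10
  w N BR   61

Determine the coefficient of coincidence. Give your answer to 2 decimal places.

0.73

The two rarest classes, W N br and w n BR, are the double crossovers. Comparing them with the parentals, only the w allele has switched, so w is the middle locus and the order is br – w – n.
br–w: (114 + 20)/800 = 0.1675; w–n: (143 + 20)/800 = 0.2037.
Expected DCO frequency = 0.1675 × 0.2037 ≈ 0.03412; observed = 20/800 ≈ 0.02500.
Coefficient of coincidence = 0.02500/0.03412 ≈ 0.73.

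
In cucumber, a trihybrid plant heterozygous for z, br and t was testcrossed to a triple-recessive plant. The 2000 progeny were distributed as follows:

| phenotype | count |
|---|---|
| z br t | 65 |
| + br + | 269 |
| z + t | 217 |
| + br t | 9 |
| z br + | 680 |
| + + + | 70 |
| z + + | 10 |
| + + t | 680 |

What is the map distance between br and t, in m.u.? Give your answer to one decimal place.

The two most frequent reciprocal classes, + + t and z br +, are the parental types, so the F1 was + + t / z br +.
The two rarest classes, + br t and z + +, are the double crossovers. Comparing them with the parentals, only the br allele has switched, so br is the middle locus and the order is z – br – t.
Crossovers in the br–t interval produce the single-crossover classes + + + and z br t (70 + 65 = 135) plus the double crossovers (19).
RF(br–t) = (135 + 19) / 2000 = 154/2000 = 0.0770 → 7.7 m.u.

7.7 m.u.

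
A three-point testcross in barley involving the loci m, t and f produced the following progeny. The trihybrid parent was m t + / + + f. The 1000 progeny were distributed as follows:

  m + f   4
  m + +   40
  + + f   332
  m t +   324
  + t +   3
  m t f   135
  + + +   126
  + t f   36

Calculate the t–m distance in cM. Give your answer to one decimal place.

8.3 cM

The two rarest classes, + t + and m + f, are the double crossovers. Comparing them with the parentals, only the m allele has switched, so m is the middle locus and the order is t – m – f.
Crossovers in the t–m interval produce the single-crossover classes m + + and + t f (40 + 36 = 76) plus the double crossovers (7).
RF(t–m) = (76 + 7) / 1000 = 83/1000 = 0.0830 → 8.3 cM.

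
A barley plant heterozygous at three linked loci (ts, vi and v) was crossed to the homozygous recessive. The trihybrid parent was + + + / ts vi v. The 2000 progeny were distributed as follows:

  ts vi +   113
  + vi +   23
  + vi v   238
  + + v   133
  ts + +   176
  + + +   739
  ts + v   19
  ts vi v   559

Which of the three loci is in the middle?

The two rarest classes, + vi + and ts + v, are the double crossovers. Comparing them with the parentals, only the vi allele has switched, so vi is the middle locus and the order is ts – vi – v.

vi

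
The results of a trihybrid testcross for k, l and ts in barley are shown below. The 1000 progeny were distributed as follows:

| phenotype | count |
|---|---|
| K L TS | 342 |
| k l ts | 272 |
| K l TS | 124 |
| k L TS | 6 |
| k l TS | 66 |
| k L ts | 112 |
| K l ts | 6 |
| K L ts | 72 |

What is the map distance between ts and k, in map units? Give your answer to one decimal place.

15.0 map units

The two most frequent reciprocal classes, k l ts and K L TS, are the parental types, so the F1 was k l ts / K L TS.
The two rarest classes, K l ts and k L TS, are the double crossovers. Comparing them with the parentals, only the k allele has switched, so k is the middle locus and the order is l – k – ts.
Crossovers in the k–ts interval produce the single-crossover classes k l TS and K L ts (66 + 72 = 138) plus the double crossovers (12).
RF(k–ts) = (138 + 12) / 1000 = 150/1000 = 0.1500 → 15.0 map units.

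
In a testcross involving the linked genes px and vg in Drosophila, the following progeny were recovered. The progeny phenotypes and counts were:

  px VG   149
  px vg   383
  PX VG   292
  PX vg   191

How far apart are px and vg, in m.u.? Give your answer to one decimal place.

33.5 m.u.

The two most frequent classes, PX VG (292) and px vg (383), are the parental types, so the F1 was PX VG / px vg.
The recombinant classes are PX vg and px VG: 191 + 149 = 340.
Recombination frequency = 340/1015 = 0.3350 ≈ 33.5%, i.e. 33.5 m.u.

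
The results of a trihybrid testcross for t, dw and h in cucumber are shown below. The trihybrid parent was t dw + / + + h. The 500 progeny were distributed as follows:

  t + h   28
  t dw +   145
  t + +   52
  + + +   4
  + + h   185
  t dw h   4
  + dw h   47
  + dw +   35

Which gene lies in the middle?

The two rarest classes, t dw h and + + +, are the double crossovers. Comparing them with the parentals, only the h allele has switched, so h is the middle locus and the order is t – h – dw.

h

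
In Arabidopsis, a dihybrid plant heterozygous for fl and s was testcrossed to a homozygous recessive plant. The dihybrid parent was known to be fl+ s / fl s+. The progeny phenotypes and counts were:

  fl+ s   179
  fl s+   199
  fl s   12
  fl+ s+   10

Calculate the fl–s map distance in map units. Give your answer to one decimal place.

5.5 map units

The recombinant classes are fl+ s+ and fl s: 10 + 12 = 22.
Recombination frequency = 22/400 = 0.0550 ≈ 5.5%, i.e. 5.5 map units.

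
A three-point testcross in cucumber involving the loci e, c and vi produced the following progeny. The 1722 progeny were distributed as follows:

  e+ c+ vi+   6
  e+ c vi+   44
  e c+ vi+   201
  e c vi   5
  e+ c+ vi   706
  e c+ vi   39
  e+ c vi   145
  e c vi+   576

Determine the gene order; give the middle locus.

vi

The two most frequent reciprocal classes, e+ c+ vi and e c vi+, are the parental types, so the F1 was e+ c+ vi / e c vi+.
The two rarest classes, e+ c+ vi+ and e c vi, are the double crossovers. Comparing them with the parentals, only the vi allele has switched, so vi is the middle locus and the order is c – vi – e.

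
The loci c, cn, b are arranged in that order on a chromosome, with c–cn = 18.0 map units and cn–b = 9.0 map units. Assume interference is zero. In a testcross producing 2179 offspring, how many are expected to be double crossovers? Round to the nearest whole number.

35

Map distances give recombination frequencies of 0.180 and 0.090 for the two intervals.
With no interference, expected double-crossover frequency = 0.180 × 0.090 = 0.01620.
Expected number = 0.01620 × 2179 = 35.30 ≈ 35.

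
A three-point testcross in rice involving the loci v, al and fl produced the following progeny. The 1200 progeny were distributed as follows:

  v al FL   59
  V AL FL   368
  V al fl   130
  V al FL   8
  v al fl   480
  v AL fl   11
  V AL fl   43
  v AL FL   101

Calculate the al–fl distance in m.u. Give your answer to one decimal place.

The two most frequent reciprocal classes, v al fl and V AL FL, are the parental types, so the F1 was v al fl / V AL FL.
The two rarest classes, v AL fl and V al FL, are the double crossovers. Comparing them with the parentals, only the al allele has switched, so al is the middle locus and the order is v – al – fl.
Crossovers in the al–fl interval produce the single-crossover classes v al FL and V AL fl (59 + 43 = 102) plus the double crossovers (19).
RF(al–fl) = (102 + 19) / 1200 = 121/1200 = 0.1008 → 10.1 m.u.

10.1 m.u.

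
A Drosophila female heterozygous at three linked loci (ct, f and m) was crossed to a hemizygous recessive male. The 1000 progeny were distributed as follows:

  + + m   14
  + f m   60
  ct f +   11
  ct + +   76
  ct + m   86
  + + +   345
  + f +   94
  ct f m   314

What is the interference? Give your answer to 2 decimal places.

0.24

The two most frequent reciprocal classes, + + + and ct f m, are the parental types, so the F1 was + + + / ct f m.
The two rarest classes, + + m and ct f +, are the double crossovers. Comparing them with the parentals, only the m allele has switched, so m is the middle locus and the order is ct – m – f.
ct–m: (136 + 25)/1000 = 0.1610; m–f: (180 + 25)/1000 = 0.2050.
Expected DCO frequency = 0.1610 × 0.2050 ≈ 0.03300; observed = 25/1000 ≈ 0.02500.
Coefficient of coincidence = 0.02500/0.03300 ≈ 0.76; interference = 1 − 0.76 = 0.24.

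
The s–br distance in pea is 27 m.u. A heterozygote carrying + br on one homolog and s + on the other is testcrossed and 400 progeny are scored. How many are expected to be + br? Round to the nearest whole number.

146

A map distance of 27 m.u. corresponds to a recombination frequency of 0.270.
The F1 is + br / s +, so + br is a parental gamete class with expected frequency (1 − r)/2 = 0.730/2 = 0.3650.
Expected number = 0.3650 × 400 = 146.00 ≈ 146.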